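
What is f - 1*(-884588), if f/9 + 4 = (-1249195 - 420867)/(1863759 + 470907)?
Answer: 344186408179/389111 ≈ 8.8455e+5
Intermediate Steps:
f = -16513089/389111 (f = -36 + 9*((-1249195 - 420867)/(1863759 + 470907)) = -36 + 9*(-1670062/2334666) = -36 + 9*(-1670062*1/2334666) = -36 + 9*(-835031/1167333) = -36 - 2505093/389111 = -16513089/389111 ≈ -42.438)
f - 1*(-884588) = -16513089/389111 - 1*(-884588) = -16513089/389111 + 884588 = 344186408179/389111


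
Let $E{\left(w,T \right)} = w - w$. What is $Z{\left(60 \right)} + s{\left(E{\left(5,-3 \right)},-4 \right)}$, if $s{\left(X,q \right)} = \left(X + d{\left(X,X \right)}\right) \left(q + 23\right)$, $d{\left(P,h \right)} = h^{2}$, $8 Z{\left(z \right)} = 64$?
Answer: $8$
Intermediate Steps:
$E{\left(w,T \right)} = 0$
$Z{\left(z \right)} = 8$ ($Z{\left(z \right)} = \frac{1}{8} \cdot 64 = 8$)
$s{\left(X,q \right)} = \left(23 + q\right) \left(X + X^{2}\right)$ ($s{\left(X,q \right)} = \left(X + X^{2}\right) \left(q + 23\right) = \left(X + X^{2}\right) \left(23 + q\right) = \left(23 + q\right) \left(X + X^{2}\right)$)
$Z{\left(60 \right)} + s{\left(E{\left(5,-3 \right)},-4 \right)} = 8 + 0 \left(23 - 4 + 23 \cdot 0 + 0 \left(-4\right)\right) = 8 + 0 \left(23 - 4 + 0 + 0\right) = 8 + 0 \cdot 19 = 8 + 0 = 8$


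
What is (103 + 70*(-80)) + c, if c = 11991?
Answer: 6494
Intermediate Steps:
(103 + 70*(-80)) + c = (103 + 70*(-80)) + 11991 = (103 - 5600) + 11991 = -5497 + 11991 = 6494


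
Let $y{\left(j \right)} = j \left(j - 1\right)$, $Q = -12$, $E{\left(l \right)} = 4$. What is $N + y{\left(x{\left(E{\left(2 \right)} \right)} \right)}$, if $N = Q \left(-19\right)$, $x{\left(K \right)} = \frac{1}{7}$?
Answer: $\frac{11166}{49} \approx 227.88$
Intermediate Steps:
$x{\left(K \right)} = \frac{1}{7}$
$N = 228$ ($N = \left(-12\right) \left(-19\right) = 228$)
$y{\left(j \right)} = j \left(-1 + j\right)$
$N + y{\left(x{\left(E{\left(2 \right)} \right)} \right)} = 228 + \frac{-1 + \frac{1}{7}}{7} = 228 + \frac{1}{7} \left(- \frac{6}{7}\right) = 228 - \frac{6}{49} = \frac{11166}{49}$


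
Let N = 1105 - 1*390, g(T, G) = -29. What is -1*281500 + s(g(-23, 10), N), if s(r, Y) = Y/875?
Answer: -49262357/175 ≈ -2.8150e+5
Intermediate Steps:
N = 715 (N = 1105 - 390 = 715)
s(r, Y) = Y/875 (s(r, Y) = Y*(1/875) = Y/875)
-1*281500 + s(g(-23, 10), N) = -1*281500 + (1/875)*715 = -281500 + 143/175 = -49262357/175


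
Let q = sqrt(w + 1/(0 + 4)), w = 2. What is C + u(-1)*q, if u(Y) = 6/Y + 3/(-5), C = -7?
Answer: -169/10 ≈ -16.900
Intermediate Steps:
q = 3/2 (q = sqrt(2 + 1/(0 + 4)) = sqrt(2 + 1/4) = sqrt(9/4) = 3/2 ≈ 1.5000)
u(Y) = -3/5 + 6/Y (u(Y) = 6/Y + 3*(-1/5) = 6/Y - 3/5 = -3/5 + 6/Y)
C + u(-1)*q = -7 + (-3/5 + 6/(-1))*(3/2) = -7 + (-3/5 + 6*(-1))*(3/2) = -7 + (-3/5 - 6)*(3/2) = -7 - 33/5*3/2 = -7 - 99/10 = -169/10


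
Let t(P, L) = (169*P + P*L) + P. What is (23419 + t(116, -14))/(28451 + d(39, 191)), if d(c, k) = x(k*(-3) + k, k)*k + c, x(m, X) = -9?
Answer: 2185/1409 ≈ 1.5507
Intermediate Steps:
t(P, L) = 170*P + L*P (t(P, L) = (169*P + L*P) + P = 170*P + L*P)
d(c, k) = c - 9*k (d(c, k) = -9*k + c = c - 9*k)
(23419 + t(116, -14))/(28451 + d(39, 191)) = (23419 + 116*(170 - 14))/(28451 + (39 - 9*191)) = (23419 + 116*156)/(28451 + (39 - 1719)) = (23419 + 18096)/(28451 - 1680) = 41515/26771 = 41515*(1/26771) = 2185/1409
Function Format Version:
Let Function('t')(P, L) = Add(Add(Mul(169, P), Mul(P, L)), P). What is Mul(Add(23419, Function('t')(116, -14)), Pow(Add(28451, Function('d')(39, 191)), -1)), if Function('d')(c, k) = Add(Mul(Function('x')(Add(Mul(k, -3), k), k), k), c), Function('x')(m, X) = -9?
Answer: Rational(2185, 1409) ≈ 1.5507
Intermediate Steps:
Function('t')(P, L) = Add(Mul(170, P), Mul(L, P)) (Function('t')(P, L) = Add(Add(Mul(169, P), Mul(L, P)), P) = Add(Mul(170, P), Mul(L, P)))
Function('d')(c, k) = Add(c, Mul(-9, k)) (Function('d')(c, k) = Add(Mul(-9, k), c) = Add(c, Mul(-9, k)))
Mul(Add(23419, Function('t')(116, -14)), Pow(Add(28451, Function('d')(39, 191)), -1)) = Mul(Add(23419, Mul(116, Add(170, -14))), Pow(Add(28451, Add(39, Mul(-9, 191))), -1)) = Mul(Add(23419, Mul(116, 156)), Pow(Add(28451, Add(39, -1719)), -1)) = Mul(Add(23419, 18096), Pow(Add(28451, -1680), -1)) = Mul(41515, Pow(26771, -1)) = Mul(41515, Rational(1, 26771)) = Rational(2185, 1409)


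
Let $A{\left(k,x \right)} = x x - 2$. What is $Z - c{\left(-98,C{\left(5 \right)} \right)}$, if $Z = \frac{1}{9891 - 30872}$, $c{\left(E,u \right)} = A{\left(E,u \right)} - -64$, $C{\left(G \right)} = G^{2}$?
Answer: $- \frac{14413948}{20981} \approx -687.0$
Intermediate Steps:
$A{\left(k,x \right)} = -2 + x^{2}$ ($A{\left(k,x \right)} = x^{2} - 2 = -2 + x^{2}$)
$c{\left(E,u \right)} = 62 + u^{2}$ ($c{\left(E,u \right)} = \left(-2 + u^{2}\right) - -64 = \left(-2 + u^{2}\right) + 64 = 62 + u^{2}$)
$Z = - \frac{1}{20981}$ ($Z = \frac{1}{-20981} = - \frac{1}{20981} \approx -4.7662 \cdot 10^{-5}$)
$Z - c{\left(-98,C{\left(5 \right)} \right)} = - \frac{1}{20981} - \left(62 + \left(5^{2}\right)^{2}\right) = - \frac{1}{20981} - \left(62 + 25^{2}\right) = - \frac{1}{20981} - \left(62 + 625\right) = - \frac{1}{20981} - 687 = - \frac{14413948}{20981}$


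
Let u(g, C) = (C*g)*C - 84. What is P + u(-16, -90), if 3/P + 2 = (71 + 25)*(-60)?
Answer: -747239211/5762 ≈ -1.2968e+5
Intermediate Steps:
u(g, C) = -84 + g*C² (u(g, C) = g*C² - 84 = -84 + g*C²)
P = -3/5762 (P = 3/(-2 + (71 + 25)*(-60)) = 3/(-2 + 96*(-60)) = 3/(-2 - 5760) = 3/(-5762) = 3*(-1/5762) = -3/5762 ≈ -0.00052065)
P + u(-16, -90) = -3/5762 + (-84 - 16*(-90)²) = -3/5762 + (-84 - 16*8100) = -3/5762 + (-84 - 129600) = -3/5762 - 129684 = -747239211/5762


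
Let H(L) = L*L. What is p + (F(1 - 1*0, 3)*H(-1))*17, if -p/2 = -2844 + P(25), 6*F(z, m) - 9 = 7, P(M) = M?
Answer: 17050/3 ≈ 5683.3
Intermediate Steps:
F(z, m) = 8/3 (F(z, m) = 3/2 + (1/6)*7 = 3/2 + 7/6 = 8/3)
H(L) = L**2
p = 5638 (p = -2*(-2844 + 25) = -2*(-2819) = 5638)
p + (F(1 - 1*0, 3)*H(-1))*17 = 5638 + ((8/3)*(-1)**2)*17 = 5638 + ((8/3)*1)*17 = 5638 + (8/3)*17 = 5638 + 136/3 = 17050/3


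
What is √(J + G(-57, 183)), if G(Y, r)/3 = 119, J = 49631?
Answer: 2*√12497 ≈ 223.58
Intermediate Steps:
G(Y, r) = 357 (G(Y, r) = 3*119 = 357)
√(J + G(-57, 183)) = √(49631 + 357) = √49988 = 2*√12497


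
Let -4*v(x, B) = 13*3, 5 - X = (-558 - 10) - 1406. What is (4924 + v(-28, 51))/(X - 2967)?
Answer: -19657/3952 ≈ -4.9739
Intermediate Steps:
X = 1979 (X = 5 - ((-558 - 10) - 1406) = 5 - (-568 - 1406) = 5 - 1*(-1974) = 5 + 1974 = 1979)
v(x, B) = -39/4 (v(x, B) = -13*3/4 = -¼*39 = -39/4)
(4924 + v(-28, 51))/(X - 2967) = (4924 - 39/4)/(1979 - 2967) = (19657/4)/(-988) = (19657/4)*(-1/988) = -19657/3952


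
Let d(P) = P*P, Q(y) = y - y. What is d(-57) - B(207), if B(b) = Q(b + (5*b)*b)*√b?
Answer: 3249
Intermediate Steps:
Q(y) = 0
d(P) = P²
B(b) = 0 (B(b) = 0*√b = 0)
d(-57) - B(207) = (-57)² - 1*0 = 3249 + 0 = 3249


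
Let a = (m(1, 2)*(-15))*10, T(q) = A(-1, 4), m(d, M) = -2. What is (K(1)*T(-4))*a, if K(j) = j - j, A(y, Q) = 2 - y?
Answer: 0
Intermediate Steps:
T(q) = 3 (T(q) = 2 - 1*(-1) = 2 + 1 = 3)
K(j) = 0
a = 300 (a = -2*(-15)*10 = 30*10 = 300)
(K(1)*T(-4))*a = (0*3)*300 = 0*300 = 0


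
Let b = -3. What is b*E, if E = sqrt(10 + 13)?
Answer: -3*sqrt(23) ≈ -14.387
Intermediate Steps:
E = sqrt(23) ≈ 4.7958
b*E = -3*sqrt(23)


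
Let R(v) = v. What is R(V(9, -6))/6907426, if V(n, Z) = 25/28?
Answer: 25/193407928 ≈ 1.2926e-7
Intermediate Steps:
V(n, Z) = 25/28 (V(n, Z) = 25*(1/28) = 25/28)
R(V(9, -6))/6907426 = (25/28)/6907426 = (25/28)*(1/6907426) = 25/193407928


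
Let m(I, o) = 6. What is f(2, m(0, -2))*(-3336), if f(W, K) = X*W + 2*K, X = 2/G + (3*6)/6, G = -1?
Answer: -46704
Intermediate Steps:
X = 1 (X = 2/(-1) + (3*6)/6 = 2*(-1) + 18*(1/6) = -2 + 3 = 1)
f(W, K) = W + 2*K (f(W, K) = 1*W + 2*K = W + 2*K)
f(2, m(0, -2))*(-3336) = (2 + 2*6)*(-3336) = (2 + 12)*(-3336) = 14*(-3336) = -46704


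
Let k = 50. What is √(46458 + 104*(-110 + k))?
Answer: √40218 ≈ 200.54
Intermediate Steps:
√(46458 + 104*(-110 + k)) = √(46458 + 104*(-110 + 50)) = √(46458 + 104*(-60)) = √(46458 - 6240) = √40218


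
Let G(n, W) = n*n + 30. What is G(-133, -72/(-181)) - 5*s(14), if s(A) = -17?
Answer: 17804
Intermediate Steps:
G(n, W) = 30 + n² (G(n, W) = n² + 30 = 30 + n²)
G(-133, -72/(-181)) - 5*s(14) = (30 + (-133)²) - 5*(-17) = (30 + 17689) - 1*(-85) = 17719 + 85 = 17804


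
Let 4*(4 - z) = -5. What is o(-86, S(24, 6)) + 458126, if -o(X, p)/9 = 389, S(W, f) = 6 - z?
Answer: 454625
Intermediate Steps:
z = 21/4 (z = 4 - 1/4*(-5) = 4 + 5/4 = 21/4 ≈ 5.2500)
S(W, f) = 3/4 (S(W, f) = 6 - 1*21/4 = 6 - 21/4 = 3/4)
o(X, p) = -3501 (o(X, p) = -9*389 = -3501)
o(-86, S(24, 6)) + 458126 = -3501 + 458126 = 454625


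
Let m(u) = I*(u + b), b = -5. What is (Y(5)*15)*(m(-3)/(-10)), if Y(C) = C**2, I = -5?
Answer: -1500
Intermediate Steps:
m(u) = 25 - 5*u (m(u) = -5*(u - 5) = -5*(-5 + u) = 25 - 5*u)
(Y(5)*15)*(m(-3)/(-10)) = (5**2*15)*((25 - 5*(-3))/(-10)) = (25*15)*((25 + 15)*(-1/10)) = 375*(40*(-1/10)) = 375*(-4) = -1500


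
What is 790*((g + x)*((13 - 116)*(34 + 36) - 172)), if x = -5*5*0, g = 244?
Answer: -1422954320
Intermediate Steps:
x = 0 (x = -25*0 = 0)
790*((g + x)*((13 - 116)*(34 + 36) - 172)) = 790*((244 + 0)*((13 - 116)*(34 + 36) - 172)) = 790*(244*(-103*70 - 172)) = 790*(244*(-7210 - 172)) = 790*(244*(-7382)) = 790*(-1801208) = -1422954320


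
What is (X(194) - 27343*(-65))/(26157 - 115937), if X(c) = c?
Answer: -1777489/89780 ≈ -19.798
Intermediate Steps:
(X(194) - 27343*(-65))/(26157 - 115937) = (194 - 27343*(-65))/(26157 - 115937) = (194 + 1777295)/(-89780) = 1777489*(-1/89780) = -1777489/89780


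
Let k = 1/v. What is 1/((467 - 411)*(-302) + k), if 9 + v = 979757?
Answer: -979748/16569498175 ≈ -5.9130e-5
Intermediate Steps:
v = 979748 (v = -9 + 979757 = 979748)
k = 1/979748 ≈ 1.0207e-6
1/((467 - 411)*(-302) + k) = 1/((467 - 411)*(-302) + 1/979748) = 1/(56*(-302) + 1/979748) = 1/(-16912 + 1/979748) = 1/(-16569498175/979748) = -979748/16569498175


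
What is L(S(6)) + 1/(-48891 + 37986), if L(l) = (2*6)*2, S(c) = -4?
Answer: 261719/10905 ≈ 24.000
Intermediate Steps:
L(l) = 24 (L(l) = 12*2 = 24)
L(S(6)) + 1/(-48891 + 37986) = 24 + 1/(-48891 + 37986) = 24 + 1/(-10905) = 24 - 1/10905 = 261719/10905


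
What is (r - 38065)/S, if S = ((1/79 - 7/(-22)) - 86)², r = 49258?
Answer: 11270022764/7389708483 ≈ 1.5251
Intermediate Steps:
S = 22169125449/3020644 (S = ((1*(1/79) - 7*(-1/22)) - 86)² = ((1/79 + 7/22) - 86)² = (575/1738 - 86)² = (-148893/1738)² = 22169125449/3020644 ≈ 7339.2)
(r - 38065)/S = (49258 - 38065)/(22169125449/3020644) = 11193*(3020644/22169125449) = 11270022764/7389708483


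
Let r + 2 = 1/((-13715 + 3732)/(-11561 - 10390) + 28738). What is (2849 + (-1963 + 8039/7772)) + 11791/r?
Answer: -49111878727859871/9805572486452 ≈ -5008.6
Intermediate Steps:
r = -1261653691/630837821 (r = -2 + 1/((-13715 + 3732)/(-11561 - 10390) + 28738) = -2 + 1/(-9983/(-21951) + 28738) = -2 + 1/(-9983*(-1/21951) + 28738) = -2 + 1/(9983/21951 + 28738) = -2 + 1/(630837821/21951) = -2 + 21951/630837821 = -1261653691/630837821 ≈ -2.0000)
(2849 + (-1963 + 8039/7772)) + 11791/r = (2849 + (-1963 + 8039/7772)) + 11791/(-1261653691/630837821) = (2849 + (-1963 + 8039*(1/7772))) + 11791*(-630837821/1261653691) = (2849 + (-1963 + 8039/7772)) - 7438208747411/1261653691 = (2849 - 15248397/7772) - 7438208747411/1261653691 = 6894031/7772 - 7438208747411/1261653691 = -49111878727859871/9805572486452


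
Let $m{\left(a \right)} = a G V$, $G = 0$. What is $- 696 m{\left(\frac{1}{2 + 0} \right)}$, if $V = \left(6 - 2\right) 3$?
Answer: $0$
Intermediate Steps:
$V = 12$ ($V = 4 \cdot 3 = 12$)
$m{\left(a \right)} = 0$ ($m{\left(a \right)} = a 0 \cdot 12 = 0 \cdot 12 = 0$)
$- 696 m{\left(\frac{1}{2 + 0} \right)} = \left(-696\right) 0 = 0$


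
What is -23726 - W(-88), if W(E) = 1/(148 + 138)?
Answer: -6785637/286 ≈ -23726.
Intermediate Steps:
W(E) = 1/286
-23726 - W(-88) = -23726 - 1*1/286 = -23726 - 1/286 = -6785637/286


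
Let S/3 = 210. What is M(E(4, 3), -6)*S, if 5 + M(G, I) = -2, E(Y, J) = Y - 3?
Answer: -4410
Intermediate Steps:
E(Y, J) = -3 + Y
M(G, I) = -7 (M(G, I) = -5 - 2 = -7)
S = 630 (S = 3*210 = 630)
M(E(4, 3), -6)*S = -7*630 = -4410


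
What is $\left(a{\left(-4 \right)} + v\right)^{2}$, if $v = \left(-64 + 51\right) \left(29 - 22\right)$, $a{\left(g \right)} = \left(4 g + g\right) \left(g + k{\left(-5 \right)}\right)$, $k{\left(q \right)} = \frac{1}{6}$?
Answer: $\frac{1849}{9} \approx 205.44$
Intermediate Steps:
$k{\left(q \right)} = \frac{1}{6}$
$a{\left(g \right)} = 5 g \left(\frac{1}{6} + g\right)$ ($a{\left(g \right)} = \left(4 g + g\right) \left(g + \frac{1}{6}\right) = 5 g \left(\frac{1}{6} + g\right)$)
$v = -91$ ($v = \left(-13\right) 7 = -91$)
$\left(a{\left(-4 \right)} + v\right)^{2} = \left(\frac{5}{6} \left(-4\right) \left(1 + 6 \left(-4\right)\right) - 91\right)^{2} = \left(\frac{5}{6} \left(-4\right) \left(1 - 24\right) - 91\right)^{2} = \left(\frac{5}{6} \left(-4\right) \left(-23\right) - 91\right)^{2} = \left(\frac{230}{3} - 91\right)^{2} = \left(- \frac{43}{3}\right)^{2} = \frac{1849}{9}$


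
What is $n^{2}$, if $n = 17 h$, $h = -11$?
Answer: $34969$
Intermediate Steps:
$n = -187$ ($n = 17 \left(-11\right) = -187$)
$n^{2} = \left(-187\right)^{2} = 34969$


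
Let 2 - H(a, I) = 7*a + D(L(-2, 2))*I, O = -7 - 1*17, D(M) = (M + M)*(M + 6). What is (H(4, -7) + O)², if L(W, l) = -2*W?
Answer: 260100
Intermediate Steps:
D(M) = 2*M*(6 + M) (D(M) = (2*M)*(6 + M) = 2*M*(6 + M))
O = -24 (O = -7 - 17 = -24)
H(a, I) = 2 - 80*I - 7*a (H(a, I) = 2 - (7*a + (2*(-2*(-2))*(6 - 2*(-2)))*I) = 2 - (7*a + (2*4*(6 + 4))*I) = 2 - (7*a + (2*4*10)*I) = 2 - (7*a + 80*I) = 2 + (-80*I - 7*a) = 2 - 80*I - 7*a)
(H(4, -7) + O)² = ((2 - 80*(-7) - 7*4) - 24)² = ((2 + 560 - 28) - 24)² = (534 - 24)² = 510² = 260100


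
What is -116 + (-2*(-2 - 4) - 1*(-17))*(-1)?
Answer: -145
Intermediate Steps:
-116 + (-2*(-2 - 4) - 1*(-17))*(-1) = -116 + (-2*(-6) + 17)*(-1) = -116 + (12 + 17)*(-1) = -116 + 29*(-1) = -116 - 29 = -145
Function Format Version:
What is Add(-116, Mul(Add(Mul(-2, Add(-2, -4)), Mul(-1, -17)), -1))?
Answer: -145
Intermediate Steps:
Add(-116, Mul(Add(Mul(-2, Add(-2, -4)), Mul(-1, -17)), -1)) = Add(-116, Mul(Add(Mul(-2, -6), 17), -1)) = Add(-116, Mul(Add(12, 17), -1)) = Add(-116, Mul(29, -1)) = Add(-116, -29) = -145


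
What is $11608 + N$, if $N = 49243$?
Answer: $60851$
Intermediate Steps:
$11608 + N = 11608 + 49243 = 60851$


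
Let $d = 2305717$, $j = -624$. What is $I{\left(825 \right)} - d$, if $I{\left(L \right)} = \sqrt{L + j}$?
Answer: $-2305717 + \sqrt{201} \approx -2.3057 \cdot 10^{6}$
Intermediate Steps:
$I{\left(L \right)} = \sqrt{-624 + L}$ ($I{\left(L \right)} = \sqrt{L - 624} = \sqrt{-624 + L}$)
$I{\left(825 \right)} - d = \sqrt{-624 + 825} - 2305717 = \sqrt{201} - 2305717 = -2305717 + \sqrt{201}$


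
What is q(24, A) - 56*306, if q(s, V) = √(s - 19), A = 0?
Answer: -17136 + √5 ≈ -17134.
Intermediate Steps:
q(s, V) = √(-19 + s)
q(24, A) - 56*306 = √(-19 + 24) - 56*306 = √5 - 17136 = -17136 + √5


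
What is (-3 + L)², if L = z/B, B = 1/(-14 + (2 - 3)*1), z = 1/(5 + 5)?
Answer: 81/4 ≈ 20.250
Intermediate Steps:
z = ⅒ (z = 1/10 = ⅒ ≈ 0.10000)
B = -1/15 (B = 1/(-14 - 1*1) = 1/(-14 - 1) = 1/(-15) = -1/15 ≈ -0.066667)
L = -3/2 (L = 1/(10*(-1/15)) = (⅒)*(-15) = -3/2 ≈ -1.5000)
(-3 + L)² = (-3 - 3/2)² = (-9/2)² = 81/4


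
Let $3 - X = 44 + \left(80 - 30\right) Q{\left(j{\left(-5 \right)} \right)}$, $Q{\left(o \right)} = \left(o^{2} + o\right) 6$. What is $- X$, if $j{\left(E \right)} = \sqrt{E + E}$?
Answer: $-2959 + 300 i \sqrt{10} \approx -2959.0 + 948.68 i$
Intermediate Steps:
$j{\left(E \right)} = \sqrt{2} \sqrt{E}$ ($j{\left(E \right)} = \sqrt{2 E} = \sqrt{2} \sqrt{E}$)
$Q{\left(o \right)} = 6 o + 6 o^{2}$ ($Q{\left(o \right)} = \left(o + o^{2}\right) 6 = 6 o + 6 o^{2}$)
$X = -41 - 300 i \sqrt{10} \left(1 + i \sqrt{10}\right)$ ($X = 3 - \left(44 + \left(80 - 30\right) 6 \sqrt{2} \sqrt{-5} \left(1 + \sqrt{2} \sqrt{-5}\right)\right) = 3 - \left(44 + 50 \cdot 6 \sqrt{2} i \sqrt{5} \left(1 + \sqrt{2} i \sqrt{5}\right)\right) = 3 - \left(44 + 50 \cdot 6 i \sqrt{10} \left(1 + i \sqrt{10}\right)\right) = 3 - \left(44 + 300 i \sqrt{10} \left(1 + i \sqrt{10}\right)\right) = -41 - 300 i \sqrt{10} \left(1 + i \sqrt{10}\right) \approx 2959.0 - 948.68 i$)
$- X = - (2959 - 300 i \sqrt{10}) = -2959 + 300 i \sqrt{10}$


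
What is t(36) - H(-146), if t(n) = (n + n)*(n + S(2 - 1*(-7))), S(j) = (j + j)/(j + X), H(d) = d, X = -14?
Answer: 12394/5 ≈ 2478.8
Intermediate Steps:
S(j) = 2*j/(-14 + j) (S(j) = (j + j)/(j - 14) = (2*j)/(-14 + j) = 2*j/(-14 + j))
t(n) = 2*n*(-18/5 + n) (t(n) = (n + n)*(n + 2*(2 - 1*(-7))/(-14 + (2 - 1*(-7)))) = (2*n)*(n + 2*(2 + 7)/(-14 + (2 + 7))) = (2*n)*(n + 2*9/(-14 + 9)) = (2*n)*(n + 2*9/(-5)) = (2*n)*(n + 2*9*(-⅕)) = (2*n)*(n - 18/5) = (2*n)*(-18/5 + n) = 2*n*(-18/5 + n))
t(36) - H(-146) = (⅖)*36*(-18 + 5*36) - 1*(-146) = (⅖)*36*(-18 + 180) + 146 = (⅖)*36*162 + 146 = 11664/5 + 146 = 12394/5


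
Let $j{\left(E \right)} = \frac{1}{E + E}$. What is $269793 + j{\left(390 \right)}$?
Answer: $\frac{210438541}{780} \approx 2.6979 \cdot 10^{5}$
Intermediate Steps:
$j{\left(E \right)} = \frac{1}{2 E}$
$269793 + j{\left(390 \right)} = 269793 + \frac{1}{2 \cdot 390} = 269793 + \frac{1}{2} \cdot \frac{1}{390} = 269793 + \frac{1}{780} = \frac{210438541}{780}$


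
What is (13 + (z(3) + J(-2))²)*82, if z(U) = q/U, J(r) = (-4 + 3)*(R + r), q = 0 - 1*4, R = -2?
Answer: 14842/9 ≈ 1649.1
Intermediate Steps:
q = -4 (q = 0 - 4 = -4)
J(r) = 2 - r (J(r) = (-4 + 3)*(-2 + r) = -(-2 + r) = 2 - r)
z(U) = -4/U
(13 + (z(3) + J(-2))²)*82 = (13 + (-4/3 + (2 - 1*(-2)))²)*82 = (13 + (-4*⅓ + (2 + 2))²)*82 = (13 + (-4/3 + 4)²)*82 = (13 + (8/3)²)*82 = (13 + 64/9)*82 = (181/9)*82 = 14842/9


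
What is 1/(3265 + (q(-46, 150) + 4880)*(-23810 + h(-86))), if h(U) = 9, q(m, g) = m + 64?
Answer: -1/116574033 ≈ -8.5782e-9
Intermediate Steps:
q(m, g) = 64 + m
1/(3265 + (q(-46, 150) + 4880)*(-23810 + h(-86))) = 1/(3265 + ((64 - 46) + 4880)*(-23810 + 9)) = 1/(3265 + (18 + 4880)*(-23801)) = 1/(3265 + 4898*(-23801)) = 1/(3265 - 116577298) = 1/(-116574033) = -1/116574033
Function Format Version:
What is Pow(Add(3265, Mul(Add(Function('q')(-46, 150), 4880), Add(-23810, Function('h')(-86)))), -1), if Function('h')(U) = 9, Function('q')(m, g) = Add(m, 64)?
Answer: Rational(-1, 116574033) ≈ -8.5782e-9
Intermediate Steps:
Function('q')(m, g) = Add(64, m)
Pow(Add(3265, Mul(Add(Function('q')(-46, 150), 4880), Add(-23810, Function('h')(-86)))), -1) = Pow(Add(3265, Mul(Add(Add(64, -46), 4880), Add(-23810, 9))), -1) = Pow(Add(3265, Mul(Add(18, 4880), -23801)), -1) = Pow(Add(3265, Mul(4898, -23801)), -1) = Pow(Add(3265, -116577298), -1) = Pow(-116574033, -1) = Rational(-1, 116574033)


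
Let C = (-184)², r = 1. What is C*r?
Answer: 33856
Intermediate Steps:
C = 33856
C*r = 33856*1 = 33856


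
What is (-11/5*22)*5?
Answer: -242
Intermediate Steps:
(-11/5*22)*5 = (-11*⅕*22)*5 = -11/5*22*5 = -242/5*5 = -242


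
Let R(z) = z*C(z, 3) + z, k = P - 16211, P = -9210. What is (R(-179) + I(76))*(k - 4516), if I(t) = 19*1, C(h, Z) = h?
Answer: -954421497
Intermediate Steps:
I(t) = 19
k = -25421 (k = -9210 - 16211 = -25421)
R(z) = z + z² (R(z) = z*z + z = z² + z = z + z²)
(R(-179) + I(76))*(k - 4516) = (-179*(1 - 179) + 19)*(-25421 - 4516) = (-179*(-178) + 19)*(-29937) = (31862 + 19)*(-29937) = 31881*(-29937) = -954421497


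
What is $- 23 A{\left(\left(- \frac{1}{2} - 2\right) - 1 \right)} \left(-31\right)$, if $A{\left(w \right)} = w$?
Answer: $- \frac{4991}{2} \approx -2495.5$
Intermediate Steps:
$- 23 A{\left(\left(- \frac{1}{2} - 2\right) - 1 \right)} \left(-31\right) = - 23 \left(\left(- \frac{1}{2} - 2\right) - 1\right) \left(-31\right) = - 23 \left(- \frac{5}{2} - 1\right) \left(-31\right) = \left(-23\right) \left(- \frac{7}{2}\right) \left(-31\right) = \frac{161}{2} \left(-31\right) = - \frac{4991}{2}$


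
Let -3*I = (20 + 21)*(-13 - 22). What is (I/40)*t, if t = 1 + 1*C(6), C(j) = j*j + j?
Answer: 12341/24 ≈ 514.21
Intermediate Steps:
C(j) = j + j² (C(j) = j² + j = j + j²)
I = 1435/3 (I = -(20 + 21)*(-13 - 22)/3 = -41*(-35)/3 = -⅓*(-1435) = 1435/3 ≈ 478.33)
t = 43 (t = 1 + 1*(6*(1 + 6)) = 1 + 1*(6*7) = 1 + 1*42 = 1 + 42 = 43)
(I/40)*t = ((1435/3)/40)*43 = ((1435/3)*(1/40))*43 = (287/24)*43 = 12341/24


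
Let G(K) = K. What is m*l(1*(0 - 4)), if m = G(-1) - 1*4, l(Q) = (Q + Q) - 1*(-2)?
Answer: 30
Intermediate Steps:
l(Q) = 2 + 2*Q (l(Q) = 2*Q + 2 = 2 + 2*Q)
m = -5 (m = -1 - 1*4 = -1 - 4 = -5)
m*l(1*(0 - 4)) = -5*(2 + 2*(1*(0 - 4))) = -5*(2 + 2*(1*(-4))) = -5*(2 + 2*(-4)) = -5*(2 - 8) = -5*(-6) = 30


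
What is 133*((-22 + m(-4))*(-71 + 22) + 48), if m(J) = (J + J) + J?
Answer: 227962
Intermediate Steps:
m(J) = 3*J (m(J) = 2*J + J = 3*J)
133*((-22 + m(-4))*(-71 + 22) + 48) = 133*((-22 + 3*(-4))*(-71 + 22) + 48) = 133*((-22 - 12)*(-49) + 48) = 133*(-34*(-49) + 48) = 133*(1666 + 48) = 133*1714 = 227962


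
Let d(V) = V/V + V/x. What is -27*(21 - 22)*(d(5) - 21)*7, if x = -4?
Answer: -16065/4 ≈ -4016.3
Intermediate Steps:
d(V) = 1 - V/4 (d(V) = V/V + V/(-4) = 1 + V*(-¼) = 1 - V/4)
-27*(21 - 22)*(d(5) - 21)*7 = -27*(21 - 22)*((1 - ¼*5) - 21)*7 = -(-27)*((1 - 5/4) - 21)*7 = -(-27)*(-¼ - 21)*7 = -(-27)*(-85)/4*7 = -27*85/4*7 = -2295/4*7 = -16065/4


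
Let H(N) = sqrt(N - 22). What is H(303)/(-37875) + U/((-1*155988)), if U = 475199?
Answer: -475199/155988 - sqrt(281)/37875 ≈ -3.0468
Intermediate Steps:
H(N) = sqrt(-22 + N)
H(303)/(-37875) + U/((-1*155988)) = sqrt(-22 + 303)/(-37875) + 475199/((-1*155988)) = sqrt(281)*(-1/37875) + 475199/(-155988) = -sqrt(281)/37875 + 475199*(-1/155988) = -sqrt(281)/37875 - 475199/155988 = -475199/155988 - sqrt(281)/37875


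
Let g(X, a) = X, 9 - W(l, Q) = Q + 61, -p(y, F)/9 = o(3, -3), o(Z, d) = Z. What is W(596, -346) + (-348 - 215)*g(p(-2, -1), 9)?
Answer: 15495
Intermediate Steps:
p(y, F) = -27 (p(y, F) = -9*3 = -27)
W(l, Q) = -52 - Q (W(l, Q) = 9 - (Q + 61) = 9 - (61 + Q) = 9 + (-61 - Q) = -52 - Q)
W(596, -346) + (-348 - 215)*g(p(-2, -1), 9) = (-52 - 1*(-346)) + (-348 - 215)*(-27) = (-52 + 346) - 563*(-27) = 294 + 15201 = 15495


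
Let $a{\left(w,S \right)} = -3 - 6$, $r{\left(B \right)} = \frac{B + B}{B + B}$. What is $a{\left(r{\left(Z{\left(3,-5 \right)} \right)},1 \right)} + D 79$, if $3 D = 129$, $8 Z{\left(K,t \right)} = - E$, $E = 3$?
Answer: $3388$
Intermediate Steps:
$Z{\left(K,t \right)} = - \frac{3}{8}$ ($Z{\left(K,t \right)} = \frac{\left(-1\right) 3}{8} = \frac{1}{8} \left(-3\right) = - \frac{3}{8}$)
$r{\left(B \right)} = 1$ ($r{\left(B \right)} = \frac{2 B}{2 B} = 2 B \frac{1}{2 B} = 1$)
$D = 43$ ($D = \frac{1}{3} \cdot 129 = 43$)
$a{\left(w,S \right)} = -9$
$a{\left(r{\left(Z{\left(3,-5 \right)} \right)},1 \right)} + D 79 = -9 + 43 \cdot 79 = -9 + 3397 = 3388$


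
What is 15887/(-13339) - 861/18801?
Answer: -103392122/83595513 ≈ -1.2368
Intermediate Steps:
15887/(-13339) - 861/18801 = 15887*(-1/13339) - 861*1/18801 = -15887/13339 - 287/6267 = -103392122/83595513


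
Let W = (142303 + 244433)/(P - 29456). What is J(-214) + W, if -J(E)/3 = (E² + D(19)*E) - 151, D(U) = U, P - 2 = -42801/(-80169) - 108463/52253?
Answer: -320689307509878117/2570653103464 ≈ -1.2475e+5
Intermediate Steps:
P = 639750640/1396356919 (P = 2 + (-42801/(-80169) - 108463/52253) = 2 + (-42801*(-1/80169) - 108463*1/52253) = 2 + (14267/26723 - 108463/52253) = 2 - 2152963198/1396356919 = 639750640/1396356919 ≈ 0.45816)
J(E) = 453 - 57*E - 3*E² (J(E) = -3*((E² + 19*E) - 151) = -3*(-151 + E² + 19*E) = 453 - 57*E - 3*E²)
W = -33751343089149/2570653103464 (W = (142303 + 244433)/(639750640/1396356919 - 29456) = 386736/(-41130449655424/1396356919) = 386736*(-1396356919/41130449655424) = -33751343089149/2570653103464 ≈ -13.129)
J(-214) + W = (453 - 57*(-214) - 3*(-214)²) - 33751343089149/2570653103464 = (453 + 12198 - 3*45796) - 33751343089149/2570653103464 = (453 + 12198 - 137388) - 33751343089149/2570653103464 = -124737 - 33751343089149/2570653103464 = -320689307509878117/2570653103464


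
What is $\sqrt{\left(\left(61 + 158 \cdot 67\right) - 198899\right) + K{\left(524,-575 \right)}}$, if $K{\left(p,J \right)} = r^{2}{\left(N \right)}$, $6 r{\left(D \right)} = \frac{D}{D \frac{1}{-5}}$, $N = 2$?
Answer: $\frac{i \sqrt{6777047}}{6} \approx 433.88 i$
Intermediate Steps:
$r{\left(D \right)} = - \frac{5}{6}$ ($r{\left(D \right)} = \frac{D \frac{1}{D \frac{1}{-5}}}{6} = \frac{D \frac{1}{D \left(- \frac{1}{5}\right)}}{6} = \frac{D \frac{1}{\left(- \frac{1}{5}\right) D}}{6} = \frac{D \left(- \frac{5}{D}\right)}{6} = \frac{1}{6} \left(-5\right) = - \frac{5}{6}$)
$K{\left(p,J \right)} = \frac{25}{36}$ ($K{\left(p,J \right)} = \left(- \frac{5}{6}\right)^{2} = \frac{25}{36}$)
$\sqrt{\left(\left(61 + 158 \cdot 67\right) - 198899\right) + K{\left(524,-575 \right)}} = \sqrt{\left(\left(61 + 158 \cdot 67\right) - 198899\right) + \frac{25}{36}} = \sqrt{\left(\left(61 + 10586\right) - 198899\right) + \frac{25}{36}} = \sqrt{\left(10647 - 198899\right) + \frac{25}{36}} = \sqrt{-188252 + \frac{25}{36}} = \sqrt{- \frac{6777047}{36}} = \frac{i \sqrt{6777047}}{6}$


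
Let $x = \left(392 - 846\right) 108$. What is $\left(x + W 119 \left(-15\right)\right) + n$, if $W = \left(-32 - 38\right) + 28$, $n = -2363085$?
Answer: $-2337147$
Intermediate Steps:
$W = -42$ ($W = -70 + 28 = -42$)
$x = -49032$ ($x = \left(-454\right) 108 = -49032$)
$\left(x + W 119 \left(-15\right)\right) + n = \left(-49032 + \left(-42\right) 119 \left(-15\right)\right) - 2363085 = \left(-49032 - -74970\right) - 2363085 = \left(-49032 + 74970\right) - 2363085 = 25938 - 2363085 = -2337147$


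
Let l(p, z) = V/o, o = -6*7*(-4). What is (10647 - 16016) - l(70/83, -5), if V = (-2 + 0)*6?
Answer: -75165/14 ≈ -5368.9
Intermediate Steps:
o = 168 (o = -42*(-4) = 168)
V = -12 (V = -2*6 = -12)
l(p, z) = -1/14 (l(p, z) = -12/168 = -12*1/168 = -1/14)
(10647 - 16016) - l(70/83, -5) = (10647 - 16016) - 1*(-1/14) = -5369 + 1/14 = -75165/14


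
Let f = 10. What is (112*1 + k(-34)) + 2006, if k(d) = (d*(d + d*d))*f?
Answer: -379362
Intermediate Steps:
k(d) = 10*d*(d + d²) (k(d) = (d*(d + d*d))*10 = (d*(d + d²))*10 = 10*d*(d + d²))
(112*1 + k(-34)) + 2006 = (112*1 + 10*(-34)²*(1 - 34)) + 2006 = (112 + 10*1156*(-33)) + 2006 = (112 - 381480) + 2006 = -381368 + 2006 = -379362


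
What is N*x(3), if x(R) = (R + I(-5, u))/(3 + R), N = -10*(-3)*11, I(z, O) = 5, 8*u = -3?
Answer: 440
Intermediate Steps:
u = -3/8 (u = (⅛)*(-3) = -3/8 ≈ -0.37500)
N = 330 (N = 30*11 = 330)
x(R) = (5 + R)/(3 + R) (x(R) = (R + 5)/(3 + R) = (5 + R)/(3 + R))
N*x(3) = 330*((5 + 3)/(3 + 3)) = 330*(8/6) = 330*((⅙)*8) = 330*(4/3) = 440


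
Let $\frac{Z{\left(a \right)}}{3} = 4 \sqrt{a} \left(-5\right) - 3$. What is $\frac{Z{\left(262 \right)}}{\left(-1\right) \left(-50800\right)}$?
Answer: $- \frac{9}{50800} - \frac{3 \sqrt{262}}{2540} \approx -0.019295$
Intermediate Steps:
$Z{\left(a \right)} = -9 - 60 \sqrt{a}$ ($Z{\left(a \right)} = 3 \left(4 \sqrt{a} \left(-5\right) - 3\right) = 3 \left(- 20 \sqrt{a} - 3\right) = 3 \left(-3 - 20 \sqrt{a}\right) = -9 - 60 \sqrt{a}$)
$\frac{Z{\left(262 \right)}}{\left(-1\right) \left(-50800\right)} = \frac{-9 - 60 \sqrt{262}}{\left(-1\right) \left(-50800\right)} = \frac{-9 - 60 \sqrt{262}}{50800} = \left(-9 - 60 \sqrt{262}\right) \frac{1}{50800} = - \frac{9}{50800} - \frac{3 \sqrt{262}}{2540}$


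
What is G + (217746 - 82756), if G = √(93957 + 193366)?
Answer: 134990 + √287323 ≈ 1.3553e+5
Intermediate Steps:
G = √287323 ≈ 536.03
G + (217746 - 82756) = √287323 + (217746 - 82756) = √287323 + 134990 = 134990 + √287323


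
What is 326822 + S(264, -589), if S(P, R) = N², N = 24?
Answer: 327398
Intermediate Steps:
S(P, R) = 576 (S(P, R) = 24² = 576)
326822 + S(264, -589) = 326822 + 576 = 327398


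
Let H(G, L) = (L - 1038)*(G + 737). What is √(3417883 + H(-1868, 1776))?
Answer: √2583205 ≈ 1607.2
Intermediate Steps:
H(G, L) = (-1038 + L)*(737 + G)
√(3417883 + H(-1868, 1776)) = √(3417883 + (-765006 - 1038*(-1868) + 737*1776 - 1868*1776)) = √(3417883 + (-765006 + 1938984 + 1308912 - 3317568)) = √(3417883 - 834678) = √2583205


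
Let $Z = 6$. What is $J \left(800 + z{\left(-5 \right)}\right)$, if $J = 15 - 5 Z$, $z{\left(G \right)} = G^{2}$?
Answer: $-12375$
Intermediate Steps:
$J = -15$ ($J = 15 - 30 = -15$)
$J \left(800 + z{\left(-5 \right)}\right) = - 15 \left(800 + \left(-5\right)^{2}\right) = - 15 \left(800 + 25\right) = \left(-15\right) 825 = -12375$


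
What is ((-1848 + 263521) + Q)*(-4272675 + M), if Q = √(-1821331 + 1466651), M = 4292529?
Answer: 5195255742 + 39708*I*√88670 ≈ 5.1953e+9 + 1.1824e+7*I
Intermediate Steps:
Q = 2*I*√88670 (Q = √(-354680) = 2*I*√88670 ≈ 595.55*I)
((-1848 + 263521) + Q)*(-4272675 + M) = ((-1848 + 263521) + 2*I*√88670)*(-4272675 + 4292529) = (261673 + 2*I*√88670)*19854 = 5195255742 + 39708*I*√88670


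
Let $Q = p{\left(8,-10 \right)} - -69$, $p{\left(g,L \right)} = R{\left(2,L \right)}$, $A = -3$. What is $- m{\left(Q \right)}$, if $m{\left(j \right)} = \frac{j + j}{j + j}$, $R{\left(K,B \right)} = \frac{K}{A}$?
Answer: $-1$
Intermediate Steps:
$R{\left(K,B \right)} = - \frac{K}{3}$ ($R{\left(K,B \right)} = \frac{K}{-3} = K \left(- \frac{1}{3}\right) = - \frac{K}{3}$)
$p{\left(g,L \right)} = - \frac{2}{3}$ ($p{\left(g,L \right)} = \left(- \frac{1}{3}\right) 2 = - \frac{2}{3}$)
$Q = \frac{205}{3}$ ($Q = - \frac{2}{3} - -69 = - \frac{2}{3} + 69 = \frac{205}{3} \approx 68.333$)
$m{\left(j \right)} = 1$ ($m{\left(j \right)} = \frac{2 j}{2 j} = 2 j \frac{1}{2 j} = 1$)
$- m{\left(Q \right)} = \left(-1\right) 1 = -1$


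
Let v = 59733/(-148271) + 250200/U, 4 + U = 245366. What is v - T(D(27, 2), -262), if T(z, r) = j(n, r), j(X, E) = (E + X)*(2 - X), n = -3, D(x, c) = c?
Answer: 24113016378002/18190034551 ≈ 1325.6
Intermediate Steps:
U = 245362 (U = -4 + 245366 = 245362)
j(X, E) = (2 - X)*(E + X)
T(z, r) = -15 + 5*r (T(z, r) = -1*(-3)**2 + 2*r + 2*(-3) - 1*r*(-3) = -1*9 + 2*r - 6 + 3*r = -9 + 2*r - 6 + 3*r = -15 + 5*r)
v = 11220597927/18190034551 (v = 59733/(-148271) + 250200/245362 = 59733*(-1/148271) + 250200*(1/245362) = -59733/148271 + 125100/122681 = 11220597927/18190034551 ≈ 0.61685)
v - T(D(27, 2), -262) = 11220597927/18190034551 - (-15 + 5*(-262)) = 11220597927/18190034551 - (-15 - 1310) = 11220597927/18190034551 - 1*(-1325) = 11220597927/18190034551 + 1325 = 24113016378002/18190034551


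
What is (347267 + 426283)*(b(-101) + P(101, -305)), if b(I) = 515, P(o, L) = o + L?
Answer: 240574050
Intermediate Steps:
P(o, L) = L + o
(347267 + 426283)*(b(-101) + P(101, -305)) = (347267 + 426283)*(515 + (-305 + 101)) = 773550*(515 - 204) = 773550*311 = 240574050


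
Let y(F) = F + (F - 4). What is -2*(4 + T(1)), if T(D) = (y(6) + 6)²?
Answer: -400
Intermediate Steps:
y(F) = -4 + 2*F (y(F) = F + (-4 + F) = -4 + 2*F)
T(D) = 196 (T(D) = ((-4 + 2*6) + 6)² = ((-4 + 12) + 6)² = (8 + 6)² = 14² = 196)
-2*(4 + T(1)) = -2*(4 + 196) = -2*200 = -400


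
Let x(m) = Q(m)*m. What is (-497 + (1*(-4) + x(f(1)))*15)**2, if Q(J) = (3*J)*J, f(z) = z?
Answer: 262144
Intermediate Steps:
Q(J) = 3*J**2
x(m) = 3*m**3 (x(m) = (3*m**2)*m = 3*m**3)
(-497 + (1*(-4) + x(f(1)))*15)**2 = (-497 + (1*(-4) + 3*1**3)*15)**2 = (-497 + (-4 + 3*1)*15)**2 = (-497 + (-4 + 3)*15)**2 = (-497 - 1*15)**2 = (-497 - 15)**2 = (-512)**2 = 262144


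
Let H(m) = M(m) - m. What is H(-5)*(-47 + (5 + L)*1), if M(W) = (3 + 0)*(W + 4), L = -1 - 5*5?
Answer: -136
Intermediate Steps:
L = -26 (L = -1 - 25 = -26)
M(W) = 12 + 3*W (M(W) = 3*(4 + W) = 12 + 3*W)
H(m) = 12 + 2*m (H(m) = (12 + 3*m) - m = 12 + 2*m)
H(-5)*(-47 + (5 + L)*1) = (12 + 2*(-5))*(-47 + (5 - 26)*1) = (12 - 10)*(-47 - 21*1) = 2*(-47 - 21) = 2*(-68) = -136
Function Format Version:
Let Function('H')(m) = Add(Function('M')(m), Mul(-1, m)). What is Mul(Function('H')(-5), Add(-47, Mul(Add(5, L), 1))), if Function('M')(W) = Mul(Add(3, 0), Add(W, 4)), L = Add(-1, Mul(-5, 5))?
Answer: -136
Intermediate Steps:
L = -26 (L = Add(-1, -25) = -26)
Function('M')(W) = Add(12, Mul(3, W)) (Function('M')(W) = Mul(3, Add(4, W)) = Add(12, Mul(3, W)))
Function('H')(m) = Add(12, Mul(2, m)) (Function('H')(m) = Add(Add(12, Mul(3, m)), Mul(-1, m)) = Add(12, Mul(2, m)))
Mul(Function('H')(-5), Add(-47, Mul(Add(5, L), 1))) = Mul(Add(12, Mul(2, -5)), Add(-47, Mul(Add(5, -26), 1))) = Mul(Add(12, -10), Add(-47, Mul(-21, 1))) = Mul(2, Add(-47, -21)) = Mul(2, -68) = -136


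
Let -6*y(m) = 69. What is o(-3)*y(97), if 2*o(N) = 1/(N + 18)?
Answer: -23/60 ≈ -0.38333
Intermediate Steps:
y(m) = -23/2 (y(m) = -⅙*69 = -23/2)
o(N) = 1/(2*(18 + N)) (o(N) = 1/(2*(N + 18)) = 1/(2*(18 + N)))
o(-3)*y(97) = (1/(2*(18 - 3)))*(-23/2) = ((½)/15)*(-23/2) = ((½)*(1/15))*(-23/2) = (1/30)*(-23/2) = -23/60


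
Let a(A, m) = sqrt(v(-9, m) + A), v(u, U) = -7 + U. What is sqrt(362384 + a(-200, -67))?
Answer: sqrt(362384 + I*sqrt(274)) ≈ 601.98 + 0.01*I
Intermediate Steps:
a(A, m) = sqrt(-7 + A + m) (a(A, m) = sqrt((-7 + m) + A) = sqrt(-7 + A + m))
sqrt(362384 + a(-200, -67)) = sqrt(362384 + sqrt(-7 - 200 - 67)) = sqrt(362384 + sqrt(-274)) = sqrt(362384 + I*sqrt(274))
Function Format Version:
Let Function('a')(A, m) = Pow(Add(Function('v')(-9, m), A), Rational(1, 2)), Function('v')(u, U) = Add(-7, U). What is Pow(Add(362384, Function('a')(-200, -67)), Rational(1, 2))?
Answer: Pow(Add(362384, Mul(I, Pow(274, Rational(1, 2)))), Rational(1, 2)) ≈ Add(601.98, Mul(0.01, I))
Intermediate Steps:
Function('a')(A, m) = Pow(Add(-7, A, m), Rational(1, 2)) (Function('a')(A, m) = Pow(Add(Add(-7, m), A), Rational(1, 2)) = Pow(Add(-7, A, m), Rational(1, 2)))
Pow(Add(362384, Function('a')(-200, -67)), Rational(1, 2)) = Pow(Add(362384, Pow(Add(-7, -200, -67), Rational(1, 2))), Rational(1, 2)) = Pow(Add(362384, Pow(-274, Rational(1, 2))), Rational(1, 2)) = Pow(Add(362384, Mul(I, Pow(274, Rational(1, 2)))), Rational(1, 2))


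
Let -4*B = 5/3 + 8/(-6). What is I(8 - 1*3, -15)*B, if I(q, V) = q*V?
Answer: 25/4 ≈ 6.2500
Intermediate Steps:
I(q, V) = V*q
B = -1/12 (B = -(5/3 + 8/(-6))/4 = -(5*(⅓) + 8*(-⅙))/4 = -(5/3 - 4/3)/4 = -¼*⅓ = -1/12 ≈ -0.083333)
I(8 - 1*3, -15)*B = -15*(8 - 1*3)*(-1/12) = -15*(8 - 3)*(-1/12) = -15*5*(-1/12) = -75*(-1/12) = 25/4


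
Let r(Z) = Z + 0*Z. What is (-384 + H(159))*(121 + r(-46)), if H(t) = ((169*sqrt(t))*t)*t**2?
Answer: -28800 + 50949431325*sqrt(159) ≈ 6.4245e+11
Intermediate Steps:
r(Z) = Z (r(Z) = Z + 0 = Z)
H(t) = 169*t**(7/2) (H(t) = (169*t**(3/2))*t**2 = 169*t**(7/2))
(-384 + H(159))*(121 + r(-46)) = (-384 + 169*159**(7/2))*(121 - 46) = (-384 + 169*(4019679*sqrt(159)))*75 = (-384 + 679325751*sqrt(159))*75 = -28800 + 50949431325*sqrt(159)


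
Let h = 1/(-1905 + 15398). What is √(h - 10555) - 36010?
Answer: -36010 + I*√1921654358702/13493 ≈ -36010.0 + 102.74*I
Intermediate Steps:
h = 1/13493 ≈ 7.4113e-5
√(h - 10555) - 36010 = √(1/13493 - 10555) - 36010 = √(-142418614/13493) - 36010 = I*√1921654358702/13493 - 36010 = -36010 + I*√1921654358702/13493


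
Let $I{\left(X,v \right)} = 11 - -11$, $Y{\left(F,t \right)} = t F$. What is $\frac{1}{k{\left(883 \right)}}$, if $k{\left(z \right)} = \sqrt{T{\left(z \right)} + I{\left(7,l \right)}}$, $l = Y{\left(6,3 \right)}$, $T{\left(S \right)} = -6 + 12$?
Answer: $\frac{\sqrt{7}}{14} \approx 0.18898$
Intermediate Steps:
$Y{\left(F,t \right)} = F t$
$T{\left(S \right)} = 6$
$l = 18$ ($l = 6 \cdot 3 = 18$)
$I{\left(X,v \right)} = 22$ ($I{\left(X,v \right)} = 11 + 11 = 22$)
$k{\left(z \right)} = 2 \sqrt{7}$ ($k{\left(z \right)} = \sqrt{6 + 22} = \sqrt{28} = 2 \sqrt{7}$)
$\frac{1}{k{\left(883 \right)}} = \frac{1}{2 \sqrt{7}} = \frac{\sqrt{7}}{14}$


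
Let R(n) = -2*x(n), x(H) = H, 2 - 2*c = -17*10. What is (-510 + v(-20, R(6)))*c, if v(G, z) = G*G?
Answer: -9460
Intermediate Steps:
c = 86 (c = 1 - (-17)*10/2 = 1 - ½*(-170) = 1 + 85 = 86)
R(n) = -2*n
v(G, z) = G²
(-510 + v(-20, R(6)))*c = (-510 + (-20)²)*86 = (-510 + 400)*86 = -110*86 = -9460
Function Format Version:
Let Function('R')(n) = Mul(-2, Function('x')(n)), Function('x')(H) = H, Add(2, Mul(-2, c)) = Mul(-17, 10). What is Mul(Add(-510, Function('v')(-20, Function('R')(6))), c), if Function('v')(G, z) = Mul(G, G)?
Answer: -9460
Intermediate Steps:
c = 86 (c = Add(1, Mul(Rational(-1, 2), Mul(-17, 10))) = Add(1, Mul(Rational(-1, 2), -170)) = Add(1, 85) = 86)
Function('R')(n) = Mul(-2, n)
Function('v')(G, z) = Pow(G, 2)
Mul(Add(-510, Function('v')(-20, Function('R')(6))), c) = Mul(Add(-510, Pow(-20, 2)), 86) = Mul(Add(-510, 400), 86) = Mul(-110, 86) = -9460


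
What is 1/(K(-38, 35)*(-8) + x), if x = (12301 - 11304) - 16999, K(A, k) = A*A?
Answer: -1/27554 ≈ -3.6292e-5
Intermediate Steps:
K(A, k) = A**2
x = -16002 (x = 997 - 16999 = -16002)
1/(K(-38, 35)*(-8) + x) = 1/((-38)**2*(-8) - 16002) = 1/(1444*(-8) - 16002) = 1/(-11552 - 16002) = 1/(-27554) = -1/27554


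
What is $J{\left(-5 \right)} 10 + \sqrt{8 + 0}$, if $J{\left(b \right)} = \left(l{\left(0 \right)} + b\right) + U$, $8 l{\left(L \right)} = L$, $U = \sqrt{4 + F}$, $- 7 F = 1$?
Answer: $-50 + 2 \sqrt{2} + \frac{30 \sqrt{21}}{7} \approx -27.532$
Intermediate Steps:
$F = - \frac{1}{7}$ ($F = \left(- \frac{1}{7}\right) 1 = - \frac{1}{7} \approx -0.14286$)
$U = \frac{3 \sqrt{21}}{7}$ ($U = \sqrt{4 - \frac{1}{7}} = \sqrt{\frac{27}{7}} = \frac{3 \sqrt{21}}{7} \approx 1.964$)
$l{\left(L \right)} = \frac{L}{8}$
$J{\left(b \right)} = b + \frac{3 \sqrt{21}}{7}$ ($J{\left(b \right)} = \left(\frac{1}{8} \cdot 0 + b\right) + \frac{3 \sqrt{21}}{7} = \left(0 + b\right) + \frac{3 \sqrt{21}}{7} = b + \frac{3 \sqrt{21}}{7}$)
$J{\left(-5 \right)} 10 + \sqrt{8 + 0} = \left(-5 + \frac{3 \sqrt{21}}{7}\right) 10 + \sqrt{8 + 0} = \left(-50 + \frac{30 \sqrt{21}}{7}\right) + \sqrt{8} = \left(-50 + \frac{30 \sqrt{21}}{7}\right) + 2 \sqrt{2} = -50 + 2 \sqrt{2} + \frac{30 \sqrt{21}}{7}$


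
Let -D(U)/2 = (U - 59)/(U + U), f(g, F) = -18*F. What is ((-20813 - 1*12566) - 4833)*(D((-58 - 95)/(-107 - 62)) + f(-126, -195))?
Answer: -20896155776/153 ≈ -1.3658e+8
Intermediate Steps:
D(U) = -(-59 + U)/U (D(U) = -2*(U - 59)/(U + U) = -2*(-59 + U)/(2*U) = -2*(-59 + U)*1/(2*U) = -(-59 + U)/U)
((-20813 - 1*12566) - 4833)*(D((-58 - 95)/(-107 - 62)) + f(-126, -195)) = ((-20813 - 1*12566) - 4833)*((59 - (-58 - 95)/(-107 - 62))/(((-58 - 95)/(-107 - 62))) - 18*(-195)) = ((-20813 - 12566) - 4833)*((59 - (-153)/(-169))/((-153/(-169))) + 3510) = (-33379 - 4833)*((59 - (-153)*(-1)/169)/((-153*(-1/169))) + 3510) = -38212*((59 - 1*153/169)/(153/169) + 3510) = -38212*(169*(59 - 153/169)/153 + 3510) = -38212*((169/153)*(9818/169) + 3510) = -38212*(9818/153 + 3510) = -38212*546848/153 = -20896155776/153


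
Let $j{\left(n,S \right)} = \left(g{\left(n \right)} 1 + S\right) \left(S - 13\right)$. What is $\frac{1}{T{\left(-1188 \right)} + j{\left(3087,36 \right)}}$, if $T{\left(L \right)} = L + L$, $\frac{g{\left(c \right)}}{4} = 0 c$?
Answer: $- \frac{1}{1548} \approx -0.000646$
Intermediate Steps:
$g{\left(c \right)} = 0$ ($g{\left(c \right)} = 4 \cdot 0 c = 4 \cdot 0 = 0$)
$j{\left(n,S \right)} = S \left(-13 + S\right)$ ($j{\left(n,S \right)} = \left(0 \cdot 1 + S\right) \left(S - 13\right) = \left(0 + S\right) \left(-13 + S\right) = S \left(-13 + S\right)$)
$T{\left(L \right)} = 2 L$
$\frac{1}{T{\left(-1188 \right)} + j{\left(3087,36 \right)}} = \frac{1}{2 \left(-1188\right) + 36 \left(-13 + 36\right)} = \frac{1}{-2376 + 36 \cdot 23} = \frac{1}{-2376 + 828} = \frac{1}{-1548} = - \frac{1}{1548}$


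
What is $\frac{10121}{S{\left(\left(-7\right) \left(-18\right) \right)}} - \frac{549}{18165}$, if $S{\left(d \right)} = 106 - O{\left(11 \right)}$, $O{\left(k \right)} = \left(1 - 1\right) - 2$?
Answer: $\frac{61262891}{653940} \approx 93.683$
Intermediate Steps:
$O{\left(k \right)} = -2$ ($O{\left(k \right)} = 0 - 2 = -2$)
$S{\left(d \right)} = 108$ ($S{\left(d \right)} = 106 - -2 = 106 + 2 = 108$)
$\frac{10121}{S{\left(\left(-7\right) \left(-18\right) \right)}} - \frac{549}{18165} = \frac{10121}{108} - \frac{549}{18165} = 10121 \cdot \frac{1}{108} - \frac{183}{6055} = \frac{10121}{108} - \frac{183}{6055} = \frac{61262891}{653940}$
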